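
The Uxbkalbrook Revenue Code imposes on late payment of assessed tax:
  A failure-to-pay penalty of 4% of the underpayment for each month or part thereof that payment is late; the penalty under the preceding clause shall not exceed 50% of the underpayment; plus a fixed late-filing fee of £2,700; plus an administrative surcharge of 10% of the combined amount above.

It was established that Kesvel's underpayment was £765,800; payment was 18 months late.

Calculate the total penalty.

£424,160

Accrued rate: 4% × 18 = 72%, capped at 50% → 50%
Failure-to-pay penalty: 50% of £765,800 = £382,900
Penalty before surcharge: £382,900 + £2,700 = £385,600
Administrative surcharge: 10% of £385,600 = £38,560
Total penalty: £385,600 + £38,560 = £424,160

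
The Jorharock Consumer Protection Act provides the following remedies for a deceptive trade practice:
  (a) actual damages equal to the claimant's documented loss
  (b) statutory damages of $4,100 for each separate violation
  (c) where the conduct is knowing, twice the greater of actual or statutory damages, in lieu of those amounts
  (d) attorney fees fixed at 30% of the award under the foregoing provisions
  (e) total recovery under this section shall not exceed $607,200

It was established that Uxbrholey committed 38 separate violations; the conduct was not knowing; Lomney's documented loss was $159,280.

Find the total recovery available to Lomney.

$409,604

Statutory damages: 38 × $4,100 = $155,800
Conduct not knowing: the in-lieu enhancement does not apply.
Actual plus statutory damages: $159,280 + $155,800 = $315,080
Attorney fees: 30% of $315,080 = $94,524
Total before cap: $315,080 + $94,524 = $409,604
Cap at $607,200: $409,604 is within the cap, no reduction.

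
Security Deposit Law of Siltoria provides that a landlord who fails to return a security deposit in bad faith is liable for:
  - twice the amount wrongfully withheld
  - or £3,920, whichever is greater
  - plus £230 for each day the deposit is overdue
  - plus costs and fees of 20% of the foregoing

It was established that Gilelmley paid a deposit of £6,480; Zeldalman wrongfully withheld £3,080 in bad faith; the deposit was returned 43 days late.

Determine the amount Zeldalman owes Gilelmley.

Doubled: 2 × £3,080 = £6,160
Minimum £3,920: £6,160 meets the minimum, no increase.
Late-return penalty: 43 × £230 = £9,890
Damages plus late penalty: £6,160 + £9,890 = £16,050
Costs and fees: 20% of £16,050 = £3,210
Total recovery: £16,050 + £3,210 = £19,260

£19,260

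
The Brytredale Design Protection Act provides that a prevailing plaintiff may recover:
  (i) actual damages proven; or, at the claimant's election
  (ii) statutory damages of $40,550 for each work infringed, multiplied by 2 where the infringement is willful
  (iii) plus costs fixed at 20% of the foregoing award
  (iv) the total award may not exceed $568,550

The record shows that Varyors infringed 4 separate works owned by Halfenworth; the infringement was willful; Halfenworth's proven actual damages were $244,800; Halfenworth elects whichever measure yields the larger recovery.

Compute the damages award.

$389,280

Statutory damages: 4 × $40,550 = $162,200
Doubled: 2 × $162,200 = $324,400
Greater of actual damages ($244,800) or enhanced statutory damages ($324,400): $324,400
Costs: 20% of $324,400 = $64,880
Award plus costs: $324,400 + $64,880 = $389,280
Cap at $568,550: $389,280 is within the cap, no reduction.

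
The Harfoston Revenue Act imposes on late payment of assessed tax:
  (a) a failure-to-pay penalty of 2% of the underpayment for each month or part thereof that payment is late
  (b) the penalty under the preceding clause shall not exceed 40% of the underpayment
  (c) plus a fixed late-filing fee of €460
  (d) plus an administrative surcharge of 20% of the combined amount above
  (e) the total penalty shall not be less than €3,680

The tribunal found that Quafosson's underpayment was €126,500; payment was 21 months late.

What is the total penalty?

€61,272

Accrued rate: 2% × 21 = 42%, capped at 40% → 40%
Failure-to-pay penalty: 40% of €126,500 = €50,600
Penalty before surcharge: €50,600 + €460 = €51,060
Administrative surcharge: 20% of €51,060 = €10,212
Total penalty: €51,060 + €10,212 = €61,272
Minimum €3,680: €61,272 meets the minimum, no increase.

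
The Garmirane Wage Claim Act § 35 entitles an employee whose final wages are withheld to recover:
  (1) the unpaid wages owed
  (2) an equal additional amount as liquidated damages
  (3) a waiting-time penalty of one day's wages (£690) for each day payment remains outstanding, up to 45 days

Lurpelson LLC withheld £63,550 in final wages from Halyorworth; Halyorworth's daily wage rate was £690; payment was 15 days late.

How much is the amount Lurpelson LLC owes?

£137,450

Liquidated damages (equal amount): £63,550
Penalty days: min(15, 45) = 15
Waiting-time penalty: 15 × £690 = £10,350
Total award: £63,550 + £63,550 + £10,350 = £137,450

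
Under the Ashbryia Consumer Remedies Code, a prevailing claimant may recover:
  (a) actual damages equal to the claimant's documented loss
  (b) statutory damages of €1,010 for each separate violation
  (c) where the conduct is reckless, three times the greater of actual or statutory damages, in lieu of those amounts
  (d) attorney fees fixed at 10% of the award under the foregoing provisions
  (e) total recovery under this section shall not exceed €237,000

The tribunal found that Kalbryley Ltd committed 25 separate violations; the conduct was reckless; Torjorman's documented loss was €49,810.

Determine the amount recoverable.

Statutory damages: 25 × €1,010 = €25,250
Greater of actual damages (€49,810) or statutory damages (€25,250): €49,810
Trebled: 3 × €49,810 = €149,430
Attorney fees: 10% of €149,430 = €14,943
Total before cap: €149,430 + €14,943 = €164,373
Cap at €237,000: €164,373 is within the cap, no reduction.

€164,373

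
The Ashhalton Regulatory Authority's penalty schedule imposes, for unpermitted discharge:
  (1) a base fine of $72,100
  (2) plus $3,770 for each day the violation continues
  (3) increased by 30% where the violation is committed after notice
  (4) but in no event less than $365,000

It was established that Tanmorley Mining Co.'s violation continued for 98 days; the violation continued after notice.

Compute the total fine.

Per-day component: 98 × $3,770 = $369,460
Base plus per-day: $72,100 + $369,460 = $441,560
Enhancement: 30% of $441,560 = $132,468
Enhanced fine: $441,560 + $132,468 = $574,028
Minimum $365,000: $574,028 meets the minimum, no increase.

$574,028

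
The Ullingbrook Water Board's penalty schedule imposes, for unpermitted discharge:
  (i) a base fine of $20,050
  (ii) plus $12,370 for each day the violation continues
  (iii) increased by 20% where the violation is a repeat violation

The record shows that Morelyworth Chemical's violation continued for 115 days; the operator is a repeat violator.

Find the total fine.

Per-day component: 115 × $12,370 = $1,422,550
Base plus per-day: $20,050 + $1,422,550 = $1,442,600
Enhancement: 20% of $1,442,600 = $288,520
Enhanced fine: $1,442,600 + $288,520 = $1,731,120

$1,731,120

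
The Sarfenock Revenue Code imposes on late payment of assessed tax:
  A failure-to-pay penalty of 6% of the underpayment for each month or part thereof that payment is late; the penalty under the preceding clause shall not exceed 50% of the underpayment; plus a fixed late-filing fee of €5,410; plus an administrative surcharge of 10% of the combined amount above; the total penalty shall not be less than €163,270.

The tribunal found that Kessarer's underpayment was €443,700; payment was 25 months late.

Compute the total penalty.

Penalty: €249,986

Accrued rate: 6% × 25 = 150%, capped at 50% → 50%
Failure-to-pay penalty: 50% of €443,700 = €221,850
Penalty before surcharge: €221,850 + €5,410 = €227,260
Administrative surcharge: 10% of €227,260 = €22,726
Total penalty: €227,260 + €22,726 = €249,986
Minimum €163,270: €249,986 meets the minimum, no increase.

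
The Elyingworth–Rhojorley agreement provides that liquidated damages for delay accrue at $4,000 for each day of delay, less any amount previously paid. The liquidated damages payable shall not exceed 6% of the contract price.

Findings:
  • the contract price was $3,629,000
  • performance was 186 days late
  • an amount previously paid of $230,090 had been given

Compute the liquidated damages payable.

$217,740

Per-day damages: 186 × $4,000 = $744,000
Less amount previously paid: $744,000 − $230,090 = $513,910
Cap: 6% of $3,629,000 = $217,740
Cap at $217,740: $513,910 exceeds the cap → $217,740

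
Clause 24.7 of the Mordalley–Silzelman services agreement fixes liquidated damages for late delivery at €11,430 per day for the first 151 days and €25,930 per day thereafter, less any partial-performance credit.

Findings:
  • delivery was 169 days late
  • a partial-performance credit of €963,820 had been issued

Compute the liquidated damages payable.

€1,228,850

First 151 days: 151 × €11,430 = €1,725,930
Remaining days: (169 − 151) × €25,930 = €466,740
Accrued per-day damages: €1,725,930 + €466,740 = €2,192,670
Less partial-performance credit: €2,192,670 − €963,820 = €1,228,850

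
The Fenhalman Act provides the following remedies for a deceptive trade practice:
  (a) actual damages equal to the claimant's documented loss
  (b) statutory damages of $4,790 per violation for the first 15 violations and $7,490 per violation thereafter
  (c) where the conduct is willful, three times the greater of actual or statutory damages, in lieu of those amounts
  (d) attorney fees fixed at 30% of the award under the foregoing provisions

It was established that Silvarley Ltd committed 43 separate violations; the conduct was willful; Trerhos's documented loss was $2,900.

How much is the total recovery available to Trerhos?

$1,098,123

First 15 violations: 15 × $4,790 = $71,850
Remaining violations: (43 − 15) × $7,490 = $209,720
Statutory damages: $71,850 + $209,720 = $281,570
Greater of actual damages ($2,900) or statutory damages ($281,570): $281,570
Trebled: 3 × $281,570 = $844,710
Attorney fees: 30% of $844,710 = $253,413
Total recovery: $844,710 + $253,413 = $1,098,123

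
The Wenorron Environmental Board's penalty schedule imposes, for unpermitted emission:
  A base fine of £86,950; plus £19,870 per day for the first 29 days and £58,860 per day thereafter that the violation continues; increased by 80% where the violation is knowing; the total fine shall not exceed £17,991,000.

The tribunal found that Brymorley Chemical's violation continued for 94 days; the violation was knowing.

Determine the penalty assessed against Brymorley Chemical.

£8,080,344

First 29 days: 29 × £19,870 = £576,230
Remaining days: (94 − 29) × £58,860 = £3,825,900
Per-day component: £576,230 + £3,825,900 = £4,402,130
Base plus per-day: £86,950 + £4,402,130 = £4,489,080
Enhancement: 80% of £4,489,080 = £3,591,264
Enhanced fine: £4,489,080 + £3,591,264 = £8,080,344
Cap at £17,991,000: £8,080,344 is within the cap, no reduction.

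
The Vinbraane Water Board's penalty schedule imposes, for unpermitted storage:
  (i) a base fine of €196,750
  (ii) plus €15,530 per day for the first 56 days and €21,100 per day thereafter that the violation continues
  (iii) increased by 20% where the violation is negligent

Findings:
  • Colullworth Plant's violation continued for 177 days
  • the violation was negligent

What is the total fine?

€4,343,436

First 56 days: 56 × €15,530 = €869,680
Remaining days: (177 − 56) × €21,100 = €2,553,100
Per-day component: €869,680 + €2,553,100 = €3,422,780
Base plus per-day: €196,750 + €3,422,780 = €3,619,530
Enhancement: 20% of €3,619,530 = €723,906
Enhanced fine: €3,619,530 + €723,906 = €4,343,436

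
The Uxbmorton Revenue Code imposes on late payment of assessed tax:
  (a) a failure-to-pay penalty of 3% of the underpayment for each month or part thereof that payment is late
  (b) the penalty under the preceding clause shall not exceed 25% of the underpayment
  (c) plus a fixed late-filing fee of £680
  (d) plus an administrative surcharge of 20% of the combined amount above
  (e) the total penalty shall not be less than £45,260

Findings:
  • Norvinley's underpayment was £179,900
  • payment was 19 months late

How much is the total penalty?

Accrued rate: 3% × 19 = 57%, capped at 25% → 25%
Failure-to-pay penalty: 25% of £179,900 = £44,975
Penalty before surcharge: £44,975 + £680 = £45,655
Administrative surcharge: 20% of £45,655 = £9,131
Total penalty: £45,655 + £9,131 = £54,786
Minimum £45,260: £54,786 meets the minimum, no increase.

£54,786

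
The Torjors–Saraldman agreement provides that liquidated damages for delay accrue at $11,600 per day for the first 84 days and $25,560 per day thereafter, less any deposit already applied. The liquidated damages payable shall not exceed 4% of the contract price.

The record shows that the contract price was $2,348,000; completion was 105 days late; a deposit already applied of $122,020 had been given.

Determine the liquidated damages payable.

$93,920

First 84 days: 84 × $11,600 = $974,400
Remaining days: (105 − 84) × $25,560 = $536,760
Accrued per-day damages: $974,400 + $536,760 = $1,511,160
Less deposit already applied: $1,511,160 − $122,020 = $1,389,140
Cap: 4% of $2,348,000 = $93,920
Cap at $93,920: $1,389,140 exceeds the cap → $93,920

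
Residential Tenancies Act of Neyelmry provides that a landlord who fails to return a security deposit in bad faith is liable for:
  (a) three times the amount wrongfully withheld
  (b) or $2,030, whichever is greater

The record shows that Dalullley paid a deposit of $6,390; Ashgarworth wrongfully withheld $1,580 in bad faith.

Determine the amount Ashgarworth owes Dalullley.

Trebled: 3 × $1,580 = $4,740
Minimum $2,030: $4,740 meets the minimum, no increase.

$4,740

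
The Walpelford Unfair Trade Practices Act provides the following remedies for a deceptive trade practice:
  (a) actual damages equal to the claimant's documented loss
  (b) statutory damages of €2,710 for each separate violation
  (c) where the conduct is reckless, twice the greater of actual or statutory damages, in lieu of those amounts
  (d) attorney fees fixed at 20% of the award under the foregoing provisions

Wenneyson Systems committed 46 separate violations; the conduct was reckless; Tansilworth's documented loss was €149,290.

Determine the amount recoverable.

€358,296

Statutory damages: 46 × €2,710 = €124,660
Greater of actual damages (€149,290) or statutory damages (€124,660): €149,290
Doubled: 2 × €149,290 = €298,580
Attorney fees: 20% of €298,580 = €59,716
Total recovery: €298,580 + €59,716 = €358,296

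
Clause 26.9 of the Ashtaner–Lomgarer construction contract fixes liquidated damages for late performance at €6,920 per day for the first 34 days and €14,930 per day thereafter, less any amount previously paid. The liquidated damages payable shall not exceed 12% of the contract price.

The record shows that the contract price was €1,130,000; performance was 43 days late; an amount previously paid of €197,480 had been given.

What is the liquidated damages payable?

First 34 days: 34 × €6,920 = €235,280
Remaining days: (43 − 34) × €14,930 = €134,370
Accrued per-day damages: €235,280 + €134,370 = €369,650
Less amount previously paid: €369,650 − €197,480 = €172,170
Cap: 12% of €1,130,000 = €135,600
Cap at €135,600: €172,170 exceeds the cap → €135,600

€135,600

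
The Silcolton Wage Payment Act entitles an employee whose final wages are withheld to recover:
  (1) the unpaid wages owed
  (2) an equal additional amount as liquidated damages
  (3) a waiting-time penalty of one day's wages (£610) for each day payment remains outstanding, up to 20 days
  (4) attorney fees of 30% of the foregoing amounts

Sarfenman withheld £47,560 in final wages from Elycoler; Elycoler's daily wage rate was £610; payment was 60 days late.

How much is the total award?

£139,516

Liquidated damages (equal amount): £47,560
Penalty days: min(60, 20) = 20
Waiting-time penalty: 20 × £610 = £12,200
Subtotal: £47,560 + £47,560 + £12,200 = £107,320
Attorney fees: 30% of £107,320 = £32,196
Total award: £107,320 + £32,196 = £139,516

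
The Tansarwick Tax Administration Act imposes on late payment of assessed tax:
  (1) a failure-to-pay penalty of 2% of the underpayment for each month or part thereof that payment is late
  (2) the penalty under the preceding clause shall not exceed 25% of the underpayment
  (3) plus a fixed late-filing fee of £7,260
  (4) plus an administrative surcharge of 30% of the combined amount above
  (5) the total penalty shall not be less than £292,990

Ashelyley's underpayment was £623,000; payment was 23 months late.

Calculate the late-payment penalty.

Accrued rate: 2% × 23 = 46%, capped at 25% → 25%
Failure-to-pay penalty: 25% of £623,000 = £155,750
Penalty before surcharge: £155,750 + £7,260 = £163,010
Administrative surcharge: 30% of £163,010 = £48,903
Total penalty: £163,010 + £48,903 = £211,913
Minimum £292,990: £211,913 is below the minimum → £292,990

£292,990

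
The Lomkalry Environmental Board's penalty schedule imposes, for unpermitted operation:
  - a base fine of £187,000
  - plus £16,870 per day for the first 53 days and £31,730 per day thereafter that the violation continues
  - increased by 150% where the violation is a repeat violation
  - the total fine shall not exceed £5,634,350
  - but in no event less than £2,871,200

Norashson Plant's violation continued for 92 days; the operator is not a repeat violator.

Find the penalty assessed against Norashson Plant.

First 53 days: 53 × £16,870 = £894,110
Remaining days: (92 − 53) × £31,730 = £1,237,470
Per-day component: £894,110 + £1,237,470 = £2,131,580
Base plus per-day: £187,000 + £2,131,580 = £2,318,580
The operator is not a repeat violator: no 150% increase.
Cap at £5,634,350: £2,318,580 is within the cap, no reduction.
Minimum £2,871,200: £2,318,580 is below the minimum → £2,871,200

£2,871,200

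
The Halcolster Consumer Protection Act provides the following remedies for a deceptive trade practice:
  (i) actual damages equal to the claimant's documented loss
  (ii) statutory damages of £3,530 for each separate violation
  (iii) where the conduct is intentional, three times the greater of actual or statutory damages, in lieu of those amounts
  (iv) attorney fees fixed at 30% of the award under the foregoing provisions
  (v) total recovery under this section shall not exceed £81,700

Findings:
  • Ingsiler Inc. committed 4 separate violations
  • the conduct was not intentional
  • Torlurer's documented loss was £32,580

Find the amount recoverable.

Total recovery: £60,710

Statutory damages: 4 × £3,530 = £14,120
Conduct not intentional: the in-lieu enhancement does not apply.
Actual plus statutory damages: £32,580 + £14,120 = £46,700
Attorney fees: 30% of £46,700 = £14,010
Total before cap: £46,700 + £14,010 = £60,710
Cap at £81,700: £60,710 is within the cap, no reduction.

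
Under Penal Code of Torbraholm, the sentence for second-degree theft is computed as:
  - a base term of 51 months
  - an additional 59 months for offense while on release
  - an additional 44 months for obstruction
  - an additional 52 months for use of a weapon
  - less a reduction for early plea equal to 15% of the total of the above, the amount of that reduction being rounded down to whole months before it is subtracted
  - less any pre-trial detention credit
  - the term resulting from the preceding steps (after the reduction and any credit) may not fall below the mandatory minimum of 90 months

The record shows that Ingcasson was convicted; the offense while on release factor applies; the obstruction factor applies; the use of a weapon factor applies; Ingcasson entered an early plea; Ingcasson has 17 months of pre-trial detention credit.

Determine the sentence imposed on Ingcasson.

Sentence: 159 months

Offense while on release enhancement: +59 months
Obstruction enhancement: +44 months
Use of a weapon enhancement: +52 months
Adjusted term: 51 months + 59 months + 44 months + 52 months = 206 months
Early plea reduction: 15% of 206 months = 30 months (rounded down)
After reduction: 206 − 30 = 176 months
Less pre-trial detention credit: 176 months − 17 months = 159 months
Minimum 90 months: 159 months meets the minimum, no increase.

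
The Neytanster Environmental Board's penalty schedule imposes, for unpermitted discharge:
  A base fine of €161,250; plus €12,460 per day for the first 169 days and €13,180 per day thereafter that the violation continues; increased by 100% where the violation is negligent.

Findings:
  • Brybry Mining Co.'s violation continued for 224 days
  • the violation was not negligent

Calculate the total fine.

First 169 days: 169 × €12,460 = €2,105,740
Remaining days: (224 − 169) × €13,180 = €724,900
Per-day component: €2,105,740 + €724,900 = €2,830,640
Base plus per-day: €161,250 + €2,830,640 = €2,991,890
The violation was not negligent: no 100% increase.

€2,991,890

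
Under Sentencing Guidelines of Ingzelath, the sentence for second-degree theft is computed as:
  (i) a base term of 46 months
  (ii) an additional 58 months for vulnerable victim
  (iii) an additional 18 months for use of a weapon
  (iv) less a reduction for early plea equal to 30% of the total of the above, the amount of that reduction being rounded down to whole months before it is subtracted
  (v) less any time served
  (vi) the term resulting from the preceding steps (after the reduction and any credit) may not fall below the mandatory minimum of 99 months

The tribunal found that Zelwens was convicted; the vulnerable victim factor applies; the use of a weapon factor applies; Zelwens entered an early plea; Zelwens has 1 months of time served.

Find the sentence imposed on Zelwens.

99 months

Vulnerable victim enhancement: +58 months
Use of a weapon enhancement: +18 months
Adjusted term: 46 months + 58 months + 18 months = 122 months
Early plea reduction: 30% of 122 months = 36 months (rounded down)
After reduction: 122 − 36 = 86 months
Less time served: 86 months − 1 months = 85 months
Minimum 99 months: 85 months is below the minimum → 99 months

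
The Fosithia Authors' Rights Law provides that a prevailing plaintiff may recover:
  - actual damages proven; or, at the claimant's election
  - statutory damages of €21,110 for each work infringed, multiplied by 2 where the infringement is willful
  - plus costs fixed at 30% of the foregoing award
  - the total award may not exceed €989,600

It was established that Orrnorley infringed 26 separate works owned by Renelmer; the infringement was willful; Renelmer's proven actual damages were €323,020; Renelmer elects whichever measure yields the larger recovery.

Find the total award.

Statutory damages: 26 × €21,110 = €548,860
Doubled: 2 × €548,860 = €1,097,720
Greater of actual damages (€323,020) or enhanced statutory damages (€1,097,720): €1,097,720
Costs: 30% of €1,097,720 = €329,316
Award plus costs: €1,097,720 + €329,316 = €1,427,036
Cap at €989,600: €1,427,036 exceeds the cap → €989,600

€989,600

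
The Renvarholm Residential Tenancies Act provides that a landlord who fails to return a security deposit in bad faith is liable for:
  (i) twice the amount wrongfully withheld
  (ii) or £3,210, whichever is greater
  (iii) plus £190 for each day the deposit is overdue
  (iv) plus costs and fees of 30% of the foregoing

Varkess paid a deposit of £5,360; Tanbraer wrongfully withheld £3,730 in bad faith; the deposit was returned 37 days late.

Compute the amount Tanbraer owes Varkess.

£18,837

Doubled: 2 × £3,730 = £7,460
Minimum £3,210: £7,460 meets the minimum, no increase.
Late-return penalty: 37 × £190 = £7,030
Damages plus late penalty: £7,460 + £7,030 = £14,490
Costs and fees: 30% of £14,490 = £4,347
Total recovery: £14,490 + £4,347 = £18,837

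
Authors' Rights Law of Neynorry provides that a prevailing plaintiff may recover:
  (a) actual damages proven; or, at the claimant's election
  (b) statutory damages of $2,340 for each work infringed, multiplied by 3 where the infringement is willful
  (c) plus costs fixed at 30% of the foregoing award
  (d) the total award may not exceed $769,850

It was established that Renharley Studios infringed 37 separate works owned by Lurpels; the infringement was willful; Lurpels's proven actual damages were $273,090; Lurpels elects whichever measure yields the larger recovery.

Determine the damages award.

$355,017

Statutory damages: 37 × $2,340 = $86,580
Trebled: 3 × $86,580 = $259,740
Greater of actual damages ($273,090) or enhanced statutory damages ($259,740): $273,090
Costs: 30% of $273,090 = $81,927
Award plus costs: $273,090 + $81,927 = $355,017
Cap at $769,850: $355,017 is within the cap, no reduction.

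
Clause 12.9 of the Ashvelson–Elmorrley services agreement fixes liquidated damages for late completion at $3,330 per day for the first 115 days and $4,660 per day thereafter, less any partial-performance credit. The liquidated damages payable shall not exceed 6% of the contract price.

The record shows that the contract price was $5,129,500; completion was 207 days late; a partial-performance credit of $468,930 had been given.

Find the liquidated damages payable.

First 115 days: 115 × $3,330 = $382,950
Remaining days: (207 − 115) × $4,660 = $428,720
Accrued per-day damages: $382,950 + $428,720 = $811,670
Less partial-performance credit: $811,670 − $468,930 = $342,740
Cap: 6% of $5,129,500 = $307,770
Cap at $307,770: $342,740 exceeds the cap → $307,770

$307,770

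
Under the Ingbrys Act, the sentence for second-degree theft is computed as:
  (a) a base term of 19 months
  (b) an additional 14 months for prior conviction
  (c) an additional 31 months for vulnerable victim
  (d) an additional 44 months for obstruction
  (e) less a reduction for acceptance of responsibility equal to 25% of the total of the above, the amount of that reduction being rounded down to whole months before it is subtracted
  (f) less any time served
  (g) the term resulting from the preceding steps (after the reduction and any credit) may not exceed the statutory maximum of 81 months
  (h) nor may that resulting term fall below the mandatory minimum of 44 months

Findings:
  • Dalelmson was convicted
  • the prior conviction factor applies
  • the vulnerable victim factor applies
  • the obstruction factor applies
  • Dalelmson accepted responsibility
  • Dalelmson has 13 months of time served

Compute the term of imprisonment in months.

68 months

Prior conviction enhancement: +14 months
Vulnerable victim enhancement: +31 months
Obstruction enhancement: +44 months
Adjusted term: 19 months + 14 months + 31 months + 44 months = 108 months
Acceptance of responsibility reduction: 25% of 108 months = 27 months (rounded down)
After reduction: 108 − 27 = 81 months
Less time served: 81 months − 13 months = 68 months
Cap at 81 months: 68 months is within the cap, no reduction.
Minimum 44 months: 68 months meets the minimum, no increase.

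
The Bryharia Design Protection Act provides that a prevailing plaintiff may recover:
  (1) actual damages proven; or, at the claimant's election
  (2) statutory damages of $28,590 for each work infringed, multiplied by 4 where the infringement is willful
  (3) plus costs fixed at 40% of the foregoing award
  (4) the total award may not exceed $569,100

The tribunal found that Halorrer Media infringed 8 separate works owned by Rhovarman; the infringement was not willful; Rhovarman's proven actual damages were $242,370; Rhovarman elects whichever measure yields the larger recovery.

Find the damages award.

$339,318

Statutory damages: 8 × $28,590 = $228,720
Infringement not willful: no ×4 enhancement.
Greater of actual damages ($242,370) or statutory damages ($228,720): $242,370
Costs: 40% of $242,370 = $96,948
Award plus costs: $242,370 + $96,948 = $339,318
Cap at $569,100: $339,318 is within the cap, no reduction.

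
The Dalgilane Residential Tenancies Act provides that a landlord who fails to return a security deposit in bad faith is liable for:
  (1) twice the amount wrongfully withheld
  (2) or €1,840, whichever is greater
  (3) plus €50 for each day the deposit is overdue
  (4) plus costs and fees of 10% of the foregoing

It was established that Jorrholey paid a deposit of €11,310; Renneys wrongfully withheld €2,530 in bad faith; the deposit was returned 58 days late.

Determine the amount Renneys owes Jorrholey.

Doubled: 2 × €2,530 = €5,060
Minimum €1,840: €5,060 meets the minimum, no increase.
Late-return penalty: 58 × €50 = €2,900
Damages plus late penalty: €5,060 + €2,900 = €7,960
Costs and fees: 10% of €7,960 = €796
Total recovery: €7,960 + €796 = €8,756

€8,756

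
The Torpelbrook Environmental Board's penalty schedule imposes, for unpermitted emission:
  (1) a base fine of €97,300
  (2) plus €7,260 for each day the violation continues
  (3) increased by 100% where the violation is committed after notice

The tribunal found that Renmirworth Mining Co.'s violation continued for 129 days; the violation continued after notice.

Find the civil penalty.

€2,067,680

Per-day component: 129 × €7,260 = €936,540
Base plus per-day: €97,300 + €936,540 = €1,033,840
Enhancement: 100% of €1,033,840 = €1,033,840
Enhanced fine: €1,033,840 + €1,033,840 = €2,067,680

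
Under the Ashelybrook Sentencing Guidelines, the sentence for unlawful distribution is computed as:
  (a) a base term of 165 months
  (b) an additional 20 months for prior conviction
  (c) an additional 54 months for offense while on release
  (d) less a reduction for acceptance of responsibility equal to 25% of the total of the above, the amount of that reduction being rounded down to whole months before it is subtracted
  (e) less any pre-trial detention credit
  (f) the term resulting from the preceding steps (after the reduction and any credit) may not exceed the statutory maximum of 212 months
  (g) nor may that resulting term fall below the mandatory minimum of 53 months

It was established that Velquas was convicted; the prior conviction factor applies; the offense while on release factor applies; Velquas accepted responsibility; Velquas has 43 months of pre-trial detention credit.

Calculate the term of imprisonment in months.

Prior conviction enhancement: +20 months
Offense while on release enhancement: +54 months
Adjusted term: 165 months + 20 months + 54 months = 239 months
Acceptance of responsibility reduction: 25% of 239 months = 59 months (rounded down)
After reduction: 239 − 59 = 180 months
Less pre-trial detention credit: 180 months − 43 months = 137 months
Cap at 212 months: 137 months is within the cap, no reduction.
Minimum 53 months: 137 months meets the minimum, no increase.

137 months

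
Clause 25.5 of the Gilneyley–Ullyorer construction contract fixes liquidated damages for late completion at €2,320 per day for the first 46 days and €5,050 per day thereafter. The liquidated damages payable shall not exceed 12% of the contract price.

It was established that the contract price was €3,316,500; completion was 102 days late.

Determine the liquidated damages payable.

First 46 days: 46 × €2,320 = €106,720
Remaining days: (102 − 46) × €5,050 = €282,800
Accrued per-day damages: €106,720 + €282,800 = €389,520
Cap: 12% of €3,316,500 = €397,980
Cap at €397,980: €389,520 is within the cap, no reduction.

€389,520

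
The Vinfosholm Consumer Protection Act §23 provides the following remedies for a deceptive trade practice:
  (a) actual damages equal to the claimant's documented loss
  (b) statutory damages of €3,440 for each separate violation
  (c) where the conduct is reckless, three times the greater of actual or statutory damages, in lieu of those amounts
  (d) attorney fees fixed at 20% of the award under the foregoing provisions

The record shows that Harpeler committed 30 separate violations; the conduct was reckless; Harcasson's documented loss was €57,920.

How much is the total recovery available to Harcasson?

€371,520

Statutory damages: 30 × €3,440 = €103,200
Greater of actual damages (€57,920) or statutory damages (€103,200): €103,200
Trebled: 3 × €103,200 = €309,600
Attorney fees: 20% of €309,600 = €61,920
Total recovery: €309,600 + €61,920 = €371,520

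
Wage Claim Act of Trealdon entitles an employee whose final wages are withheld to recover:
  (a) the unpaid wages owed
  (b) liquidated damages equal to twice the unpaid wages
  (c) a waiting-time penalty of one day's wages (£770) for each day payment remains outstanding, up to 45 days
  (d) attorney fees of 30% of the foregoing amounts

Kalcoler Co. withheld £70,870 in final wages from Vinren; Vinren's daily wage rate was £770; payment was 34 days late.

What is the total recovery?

Doubled: 2 × £70,870 = £141,740
Penalty days: min(34, 45) = 34
Waiting-time penalty: 34 × £770 = £26,180
Subtotal: £70,870 + £141,740 + £26,180 = £238,790
Attorney fees: 30% of £238,790 = £71,637
Total award: £238,790 + £71,637 = £310,427

£310,427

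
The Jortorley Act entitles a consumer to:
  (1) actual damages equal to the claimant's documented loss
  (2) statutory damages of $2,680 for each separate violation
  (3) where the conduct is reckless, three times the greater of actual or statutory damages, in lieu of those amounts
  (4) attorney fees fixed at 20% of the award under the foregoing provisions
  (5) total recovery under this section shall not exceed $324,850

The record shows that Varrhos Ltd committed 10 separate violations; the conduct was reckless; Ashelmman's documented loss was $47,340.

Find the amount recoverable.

$170,424

Statutory damages: 10 × $2,680 = $26,800
Greater of actual damages ($47,340) or statutory damages ($26,800): $47,340
Trebled: 3 × $47,340 = $142,020
Attorney fees: 20% of $142,020 = $28,404
Total before cap: $142,020 + $28,404 = $170,424
Cap at $324,850: $170,424 is within the cap, no reduction.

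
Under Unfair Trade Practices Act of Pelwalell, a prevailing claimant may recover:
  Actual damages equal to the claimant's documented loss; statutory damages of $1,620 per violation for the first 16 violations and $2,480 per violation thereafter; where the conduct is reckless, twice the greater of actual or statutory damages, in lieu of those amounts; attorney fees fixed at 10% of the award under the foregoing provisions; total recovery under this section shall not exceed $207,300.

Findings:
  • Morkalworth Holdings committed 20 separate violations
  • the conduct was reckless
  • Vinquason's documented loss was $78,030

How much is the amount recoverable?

Total recovery: $171,666

First 16 violations: 16 × $1,620 = $25,920
Remaining violations: (20 − 16) × $2,480 = $9,920
Statutory damages: $25,920 + $9,920 = $35,840
Greater of actual damages ($78,030) or statutory damages ($35,840): $78,030
Doubled: 2 × $78,030 = $156,060
Attorney fees: 10% of $156,060 = $15,606
Total before cap: $156,060 + $15,606 = $171,666
Cap at $207,300: $171,666 is within the cap, no reduction.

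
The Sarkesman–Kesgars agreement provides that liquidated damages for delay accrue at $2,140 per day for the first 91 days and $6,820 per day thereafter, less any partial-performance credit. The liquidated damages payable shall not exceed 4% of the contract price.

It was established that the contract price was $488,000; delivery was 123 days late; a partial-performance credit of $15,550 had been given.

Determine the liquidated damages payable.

First 91 days: 91 × $2,140 = $194,740
Remaining days: (123 − 91) × $6,820 = $218,240
Accrued per-day damages: $194,740 + $218,240 = $412,980
Less partial-performance credit: $412,980 − $15,550 = $397,430
Cap: 4% of $488,000 = $19,520
Cap at $19,520: $397,430 exceeds the cap → $19,520

$19,520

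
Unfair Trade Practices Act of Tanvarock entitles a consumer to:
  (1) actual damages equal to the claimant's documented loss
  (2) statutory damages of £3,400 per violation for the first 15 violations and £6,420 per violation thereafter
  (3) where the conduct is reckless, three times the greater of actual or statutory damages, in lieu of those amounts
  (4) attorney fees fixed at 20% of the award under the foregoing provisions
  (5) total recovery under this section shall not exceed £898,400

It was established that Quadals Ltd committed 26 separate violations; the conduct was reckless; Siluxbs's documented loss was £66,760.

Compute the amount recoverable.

£437,832

First 15 violations: 15 × £3,400 = £51,000
Remaining violations: (26 − 15) × £6,420 = £70,620
Statutory damages: £51,000 + £70,620 = £121,620
Greater of actual damages (£66,760) or statutory damages (£121,620): £121,620
Trebled: 3 × £121,620 = £364,860
Attorney fees: 20% of £364,860 = £72,972
Total before cap: £364,860 + £72,972 = £437,832
Cap at £898,400: £437,832 is within the cap, no reduction.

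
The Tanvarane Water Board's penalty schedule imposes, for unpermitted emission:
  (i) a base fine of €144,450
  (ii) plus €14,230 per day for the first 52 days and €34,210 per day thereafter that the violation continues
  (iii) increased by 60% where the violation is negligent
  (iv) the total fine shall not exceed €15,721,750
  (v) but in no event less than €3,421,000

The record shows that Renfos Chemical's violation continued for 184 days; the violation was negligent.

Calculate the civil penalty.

€8,640,208

First 52 days: 52 × €14,230 = €739,960
Remaining days: (184 − 52) × €34,210 = €4,515,720
Per-day component: €739,960 + €4,515,720 = €5,255,680
Base plus per-day: €144,450 + €5,255,680 = €5,400,130
Enhancement: 60% of €5,400,130 = €3,240,078
Enhanced fine: €5,400,130 + €3,240,078 = €8,640,208
Cap at €15,721,750: €8,640,208 is within the cap, no reduction.
Minimum €3,421,000: €8,640,208 meets the minimum, no increase.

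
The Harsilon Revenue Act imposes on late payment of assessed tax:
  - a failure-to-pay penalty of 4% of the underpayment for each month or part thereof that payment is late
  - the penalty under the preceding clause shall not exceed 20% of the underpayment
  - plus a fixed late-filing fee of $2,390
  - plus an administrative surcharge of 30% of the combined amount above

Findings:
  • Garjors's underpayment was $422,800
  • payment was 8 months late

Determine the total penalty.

$113,035

Accrued rate: 4% × 8 = 32%, capped at 20% → 20%
Failure-to-pay penalty: 20% of $422,800 = $84,560
Penalty before surcharge: $84,560 + $2,390 = $86,950
Administrative surcharge: 30% of $86,950 = $26,085
Total penalty: $86,950 + $26,085 = $113,035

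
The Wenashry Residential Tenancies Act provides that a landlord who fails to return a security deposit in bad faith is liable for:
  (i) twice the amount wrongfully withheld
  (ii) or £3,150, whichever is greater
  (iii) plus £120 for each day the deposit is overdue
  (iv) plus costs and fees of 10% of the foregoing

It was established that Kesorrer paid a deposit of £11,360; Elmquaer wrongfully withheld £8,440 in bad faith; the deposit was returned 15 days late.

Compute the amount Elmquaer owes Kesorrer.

Doubled: 2 × £8,440 = £16,880
Minimum £3,150: £16,880 meets the minimum, no increase.
Late-return penalty: 15 × £120 = £1,800
Damages plus late penalty: £16,880 + £1,800 = £18,680
Costs and fees: 10% of £18,680 = £1,868
Total recovery: £18,680 + £1,868 = £20,548

£20,548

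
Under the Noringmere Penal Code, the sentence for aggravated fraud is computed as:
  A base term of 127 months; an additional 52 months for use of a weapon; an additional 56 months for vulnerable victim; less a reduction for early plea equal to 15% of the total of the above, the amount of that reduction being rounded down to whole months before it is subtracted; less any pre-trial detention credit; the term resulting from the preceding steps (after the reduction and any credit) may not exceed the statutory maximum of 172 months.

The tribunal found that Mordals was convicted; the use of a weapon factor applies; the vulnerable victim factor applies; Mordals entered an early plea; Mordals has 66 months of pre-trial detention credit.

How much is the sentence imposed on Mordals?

134 months

Use of a weapon enhancement: +52 months
Vulnerable victim enhancement: +56 months
Adjusted term: 127 months + 52 months + 56 months = 235 months
Early plea reduction: 15% of 235 months = 35 months (rounded down)
After reduction: 235 − 35 = 200 months
Less pre-trial detention credit: 200 months − 66 months = 134 months
Cap at 172 months: 134 months is within the cap, no reduction.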